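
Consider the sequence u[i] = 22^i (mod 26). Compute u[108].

Computing terms: u[0] = 1,  u[1] = 22,  u[2] = 16,  u[3] = 14,  u[4] = 22.
Since u[4] = u[1] = 22, the sequence is eventually periodic: after a pre-period of length 1 it cycles with period 3.
For i ≥ 1, u[i] depends only on (i - 1) mod 3. (108 - 1) mod 3 = 2, so u[108] = u[3] = 14.

14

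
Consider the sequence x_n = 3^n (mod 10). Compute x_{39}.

7

Listing terms: x_1 = 3,  x_2 = 9,  x_3 = 7,  x_4 = 1,  x_5 = 3.
Since x_5 = x_1 = 3, the sequence is periodic with period 4.
(39 - 1) mod 4 = 2, so x_{39} = x_3 = 7.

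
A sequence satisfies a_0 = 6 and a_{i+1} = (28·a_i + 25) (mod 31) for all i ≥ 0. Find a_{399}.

29

Computing terms: a_0 = 6,  a_1 = 7,  a_2 = 4,  a_3 = 13,  a_4 = 17,  a_5 = 5,  a_6 = 10,  a_7 = 26,  a_8 = 9,  a_9 = 29,  a_{10} = 0,  a_{11} = 25,  a_{12} = 12,  a_{13} = 20,  a_{14} = 27,  a_{15} = 6.
Since a_{15} = a_0 = 6, the sequence is periodic with period 15.
So a_{399} = a_{0 + ((399-0) mod 15)} = a_9 = 29.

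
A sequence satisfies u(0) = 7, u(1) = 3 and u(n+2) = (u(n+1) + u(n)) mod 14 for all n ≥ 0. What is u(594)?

3

Computing terms: u(0) = 7,  u(1) = 3,  u(2) = 10,  u(3) = 13,  u(4) = 9,  u(5) = 8,  u(6) = 3,  u(7) = 11,  u(8) = 0,  u(9) = 11,  u(10) = 11,  u(11) = 8,  u(12) = 5,  u(13) = 13,  u(14) = 4,  u(15) = 3,  u(16) = 7,  u(17) = 10,  u(18) = 3,  u(19) = 13,  u(20) = 2,  u(21) = 1,  u(22) = 3,  u(23) = 4,  u(24) = 7,  u(25) = 11,  u(26) = 4,  u(27) = 1,  u(28) = 5,  u(29) = 6,  u(30) = 11,  u(31) = 3,  u(32) = 0,  u(33) = 3,  u(34) = 3,  u(35) = 6,  u(36) = 9,  u(37) = 1,  u(38) = 10,  u(39) = 11,  u(40) = 7,  u(41) = 4,  u(42) = 11,  u(43) = 1,  u(44) = 12,  u(45) = 13,  u(46) = 11,  u(47) = 10,  u(48) = 7,  u(49) = 3.
The sequence repeats with period 48.
So u(594) = u(0 + ((594-0) mod 48)) = u(18) = 3.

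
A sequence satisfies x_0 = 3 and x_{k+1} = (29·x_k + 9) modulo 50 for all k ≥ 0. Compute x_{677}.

Computing terms: x_0 = 3,  x_1 = 46,  x_2 = 43,  x_3 = 6,  x_4 = 33,  x_5 = 16,  x_6 = 23,  x_7 = 26,  x_8 = 13,  x_9 = 36,  x_{10} = 3.
The sequence repeats with period 10.
So x_{677} = x_{0 + ((677-0) mod 10)} = x_7 = 26.

26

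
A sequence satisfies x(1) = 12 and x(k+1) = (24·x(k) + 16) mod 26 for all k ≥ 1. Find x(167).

20

x(1) = 12,  x(2) = 18,  x(3) = 6,  x(4) = 4,  x(5) = 8,  x(6) = 0,  x(7) = 16,  x(8) = 10,  x(9) = 22,  x(10) = 24,  x(11) = 20,  x(12) = 2,  x(13) = 12.
The sequence repeats with period 12.
So x(167) = x(1 + ((167-1) mod 12)) = x(11) = 20.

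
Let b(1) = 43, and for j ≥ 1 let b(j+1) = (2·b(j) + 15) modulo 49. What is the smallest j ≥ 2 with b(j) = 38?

Listing terms: b(1) = 43; b(2) = 3; b(3) = 21; b(4) = 8; b(5) = 31; b(6) = 28; b(7) = 22; b(8) = 10; b(9) = 35; b(10) = 36; b(11) = 38; b(12) = 42; b(13) = 1; b(14) = 17; b(15) = 0; b(16) = 15; b(17) = 45; b(18) = 7; b(19) = 29; b(20) = 24; b(21) = 14; b(22) = 43.
Since b(22) = b(1) = 43, the sequence is periodic with period 21.
The value 38 first appears (with j ≥ 2) at b(11).

11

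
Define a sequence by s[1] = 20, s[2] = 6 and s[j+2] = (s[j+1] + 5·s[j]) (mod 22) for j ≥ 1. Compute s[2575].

20

We have s[1] = 20, s[2] = 6, s[3] = 18, s[4] = 4, s[5] = 6, s[6] = 4, s[7] = 12, s[8] = 10, s[9] = 4, s[10] = 10, s[11] = 8, s[12] = 14, s[13] = 10, s[14] = 14, s[15] = 20, s[16] = 2, s[17] = 14, s[18] = 2, s[19] = 6, s[20] = 16, s[21] = 2, s[22] = 16, s[23] = 4, s[24] = 18, s[25] = 16, s[26] = 18, s[27] = 10, s[28] = 12, s[29] = 18, s[30] = 12, s[31] = 14, s[32] = 8, s[33] = 12, s[34] = 8, s[35] = 2, s[36] = 20, s[37] = 8, s[38] = 20, s[39] = 16, s[40] = 6, s[41] = 20, s[42] = 6.
Since (s[41], s[42]) = (s[1], s[2]) = (20, 6) (two consecutive terms determine the rest), the sequence is periodic with period 40.
(2575 - 1) mod 40 = 14, so s[2575] = s[15] = 20.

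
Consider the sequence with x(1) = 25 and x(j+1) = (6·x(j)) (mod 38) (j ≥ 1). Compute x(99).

x(1) = 25; x(2) = 36; x(3) = 26; x(4) = 4; x(5) = 24; x(6) = 30; x(7) = 28; x(8) = 16; x(9) = 20; x(10) = 6; x(11) = 36.
Since x(11) = x(2) = 36, the sequence is eventually periodic: after a pre-period of length 1 it cycles with period 9.
For j ≥ 2, x(j) depends only on (j - 2) mod 9. (99 - 2) mod 9 = 7, so x(99) = x(9) = 20.

20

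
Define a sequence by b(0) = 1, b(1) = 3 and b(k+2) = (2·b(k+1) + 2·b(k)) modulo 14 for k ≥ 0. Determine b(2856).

b(0) = 1; b(1) = 3; b(2) = 8; b(3) = 8; b(4) = 4; b(5) = 10; b(6) = 0; b(7) = 6; b(8) = 12; b(9) = 8; b(10) = 12; b(11) = 12; b(12) = 6; b(13) = 8; b(14) = 0; b(15) = 2; b(16) = 4; b(17) = 12; b(18) = 4; b(19) = 4; b(20) = 2; b(21) = 12; b(22) = 0; b(23) = 10; b(24) = 6; b(25) = 4; b(26) = 6; b(27) = 6; b(28) = 10; b(29) = 4; b(30) = 0; b(31) = 8; b(32) = 2; b(33) = 6; b(34) = 2; b(35) = 2; b(36) = 8; b(37) = 6; b(38) = 0; b(39) = 12; b(40) = 10; b(41) = 2; b(42) = 10; b(43) = 10; b(44) = 12; b(45) = 2; b(46) = 0; b(47) = 4; b(48) = 8; b(49) = 10; b(50) = 8; b(51) = 8.
Since (b(50), b(51)) = (b(2), b(3)) = (8, 8) (two consecutive terms determine the rest), the sequence is eventually periodic: after a pre-period of length 2 it cycles with period 48.
For k ≥ 2, b(k) depends only on (k - 2) mod 48. (2856 - 2) mod 48 = 22, so b(2856) = b(24) = 6.

6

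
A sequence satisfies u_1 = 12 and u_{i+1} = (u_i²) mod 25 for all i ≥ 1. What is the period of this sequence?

We have u_1 = 12; u_2 = 19; u_3 = 11; u_4 = 21; u_5 = 16; u_6 = 6; u_7 = 11.
Since u_7 = u_3 = 11, the sequence is eventually periodic: after a pre-period of length 2 it cycles with period 4.

4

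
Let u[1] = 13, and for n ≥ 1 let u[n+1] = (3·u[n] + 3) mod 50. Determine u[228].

10

u[1] = 13,  u[2] = 42,  u[3] = 29,  u[4] = 40,  u[5] = 23,  u[6] = 22,  u[7] = 19,  u[8] = 10,  u[9] = 33,  u[10] = 2,  u[11] = 9,  u[12] = 30,  u[13] = 43,  u[14] = 32,  u[15] = 49,  u[16] = 0,  u[17] = 3,  u[18] = 12,  u[19] = 39,  u[20] = 20,  u[21] = 13.
The sequence repeats with period 20.
So u[228] = u[1 + ((228-1) mod 20)] = u[8] = 10.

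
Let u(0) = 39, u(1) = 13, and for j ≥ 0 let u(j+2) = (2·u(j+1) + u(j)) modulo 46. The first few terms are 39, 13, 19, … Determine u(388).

Computing terms: u(0) = 39; u(1) = 13; u(2) = 19; u(3) = 5; u(4) = 29; u(5) = 17; u(6) = 17; u(7) = 5; u(8) = 27; u(9) = 13; u(10) = 7; u(11) = 27; u(12) = 15; u(13) = 11; u(14) = 37; u(15) = 39; u(16) = 23; u(17) = 39; u(18) = 9; u(19) = 11; u(20) = 31; u(21) = 27; u(22) = 39; u(23) = 13.
The sequence repeats with period 22.
(388 - 0) mod 22 = 14, so u(388) = u(14) = 37.

37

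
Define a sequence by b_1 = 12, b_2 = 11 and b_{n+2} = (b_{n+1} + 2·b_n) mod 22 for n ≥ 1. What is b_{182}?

11

Listing terms: b_1 = 12, b_2 = 11, b_3 = 13, b_4 = 13, b_5 = 17, b_6 = 21, b_7 = 11, b_8 = 9, b_9 = 9, b_{10} = 5, b_{11} = 1, b_{12} = 11, b_{13} = 13.
Since (b_{12}, b_{13}) = (b_2, b_3) = (11, 13) (two consecutive terms determine the rest), the sequence is eventually periodic: after a pre-period of length 1 it cycles with period 10.
For n ≥ 2, b_n depends only on (n - 2) mod 10. (182 - 2) mod 10 = 0, so b_{182} = b_2 = 11.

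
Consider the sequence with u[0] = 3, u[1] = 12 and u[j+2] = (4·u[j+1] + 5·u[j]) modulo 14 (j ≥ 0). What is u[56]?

7

Computing terms: u[0] = 3, u[1] = 12, u[2] = 7, u[3] = 4, u[4] = 9, u[5] = 0, u[6] = 3, u[7] = 12.
Since (u[6], u[7]) = (u[0], u[1]) = (3, 12) (two consecutive terms determine the rest), the sequence is periodic with period 6.
(56 - 0) mod 6 = 2, so u[56] = u[2] = 7.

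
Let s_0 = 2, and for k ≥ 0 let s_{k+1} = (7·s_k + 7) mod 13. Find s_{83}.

3

Computing terms: s_0 = 2; s_1 = 8; s_2 = 11; s_3 = 6; s_4 = 10; s_5 = 12; s_6 = 0; s_7 = 7; s_8 = 4; s_9 = 9; s_{10} = 5; s_{11} = 3; s_{12} = 2.
Since s_{12} = s_0 = 2, the sequence is periodic with period 12.
So s_{83} = s_{0 + ((83-0) mod 12)} = s_{11} = 3.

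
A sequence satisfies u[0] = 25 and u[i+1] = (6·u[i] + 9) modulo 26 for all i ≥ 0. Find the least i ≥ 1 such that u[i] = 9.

u[0] = 25; u[1] = 3; u[2] = 1; u[3] = 15; u[4] = 21; u[5] = 5; u[6] = 13; u[7] = 9; u[8] = 11; u[9] = 23; u[10] = 17; u[11] = 7; u[12] = 25.
The sequence repeats with period 12.
The value 9 first appears (with i ≥ 1) at u[7].

7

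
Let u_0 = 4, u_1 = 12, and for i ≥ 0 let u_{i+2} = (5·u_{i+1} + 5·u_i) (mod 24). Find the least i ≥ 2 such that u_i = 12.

4

Computing terms: u_0 = 4,  u_1 = 12,  u_2 = 8,  u_3 = 4,  u_4 = 12.
Since (u_3, u_4) = (u_0, u_1) = (4, 12) (two consecutive terms determine the rest), the sequence is periodic with period 3.
The value 12 next appears (with i ≥ 2) at u_4.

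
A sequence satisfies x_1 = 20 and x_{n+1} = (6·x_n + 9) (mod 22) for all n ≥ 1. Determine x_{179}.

15

Computing terms: x_1 = 20; x_2 = 19; x_3 = 13; x_4 = 21; x_5 = 3; x_6 = 5; x_7 = 17; x_8 = 1; x_9 = 15; x_{10} = 11; x_{11} = 9; x_{12} = 19.
Since x_{12} = x_2 = 19, the sequence is eventually periodic: after a pre-period of length 1 it cycles with period 10.
For n ≥ 2, x_n depends only on (n - 2) mod 10. (179 - 2) mod 10 = 7, so x_{179} = x_9 = 15.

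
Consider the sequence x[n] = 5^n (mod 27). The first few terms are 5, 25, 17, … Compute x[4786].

Computing terms: x[1] = 5, x[2] = 25, x[3] = 17, x[4] = 4, x[5] = 20, x[6] = 19, x[7] = 14, x[8] = 16, x[9] = 26, x[10] = 22, x[11] = 2, x[12] = 10, x[13] = 23, x[14] = 7, x[15] = 8, x[16] = 13, x[17] = 11, x[18] = 1, x[19] = 5.
The sequence repeats with period 18.
So x[4786] = x[1 + ((4786-1) mod 18)] = x[16] = 13.

13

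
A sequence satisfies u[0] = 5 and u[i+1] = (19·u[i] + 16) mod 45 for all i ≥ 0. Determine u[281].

1

Computing terms: u[0] = 5,  u[1] = 21,  u[2] = 10,  u[3] = 26,  u[4] = 15,  u[5] = 31,  u[6] = 20,  u[7] = 36,  u[8] = 25,  u[9] = 41,  u[10] = 30,  u[11] = 1,  u[12] = 35,  u[13] = 6,  u[14] = 40,  u[15] = 11,  u[16] = 0,  u[17] = 16,  u[18] = 5.
The sequence repeats with period 18.
So u[281] = u[0 + ((281-0) mod 18)] = u[11] = 1.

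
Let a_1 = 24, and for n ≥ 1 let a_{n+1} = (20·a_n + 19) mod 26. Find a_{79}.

13

Computing terms: a_1 = 24, a_2 = 5, a_3 = 15, a_4 = 7, a_5 = 3, a_6 = 1, a_7 = 13, a_8 = 19, a_9 = 9, a_{10} = 17, a_{11} = 21, a_{12} = 23, a_{13} = 11, a_{14} = 5.
Since a_{14} = a_2 = 5, the sequence is eventually periodic: after a pre-period of length 1 it cycles with period 12.
For n ≥ 2, a_n depends only on (n - 2) mod 12. (79 - 2) mod 12 = 5, so a_{79} = a_7 = 13.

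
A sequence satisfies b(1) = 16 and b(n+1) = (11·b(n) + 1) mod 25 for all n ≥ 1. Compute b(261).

Listing terms: b(1) = 16; b(2) = 2; b(3) = 23; b(4) = 4; b(5) = 20; b(6) = 21; b(7) = 7; b(8) = 3; b(9) = 9; b(10) = 0; b(11) = 1; b(12) = 12; b(13) = 8; b(14) = 14; b(15) = 5; b(16) = 6; b(17) = 17; b(18) = 13; b(19) = 19; b(20) = 10; b(21) = 11; b(22) = 22; b(23) = 18; b(24) = 24; b(25) = 15; b(26) = 16.
The sequence repeats with period 25.
So b(261) = b(1 + ((261-1) mod 25)) = b(11) = 1.

1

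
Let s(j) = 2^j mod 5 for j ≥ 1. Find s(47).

Listing terms: s(1) = 2, s(2) = 4, s(3) = 3, s(4) = 1, s(5) = 2.
The sequence repeats with period 4.
(47 - 1) mod 4 = 2, so s(47) = s(3) = 3.

3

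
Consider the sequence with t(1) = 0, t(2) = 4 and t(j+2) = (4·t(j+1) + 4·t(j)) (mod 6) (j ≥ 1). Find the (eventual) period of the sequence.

8

Computing terms: t(1) = 0; t(2) = 4; t(3) = 4; t(4) = 2; t(5) = 0; t(6) = 2; t(7) = 2; t(8) = 4; t(9) = 0; t(10) = 4.
The sequence repeats with period 8.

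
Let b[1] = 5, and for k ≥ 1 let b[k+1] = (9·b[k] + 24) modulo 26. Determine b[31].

Listing terms: b[1] = 5; b[2] = 17; b[3] = 21; b[4] = 5.
Since b[4] = b[1] = 5, the sequence is periodic with period 3.
So b[31] = b[1 + ((31-1) mod 3)] = b[1] = 5.

5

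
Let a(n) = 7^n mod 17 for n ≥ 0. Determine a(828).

Computing terms: a(0) = 1, a(1) = 7, a(2) = 15, a(3) = 3, a(4) = 4, a(5) = 11, a(6) = 9, a(7) = 12, a(8) = 16, a(9) = 10, a(10) = 2, a(11) = 14, a(12) = 13, a(13) = 6, a(14) = 8, a(15) = 5, a(16) = 1.
Since a(16) = a(0) = 1, the sequence is periodic with period 16.
(828 - 0) mod 16 = 12, so a(828) = a(12) = 13.

13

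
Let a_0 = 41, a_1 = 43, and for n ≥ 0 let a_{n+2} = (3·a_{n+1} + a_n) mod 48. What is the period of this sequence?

Listing terms: a_0 = 41, a_1 = 43, a_2 = 26, a_3 = 25, a_4 = 5, a_5 = 40, a_6 = 29, a_7 = 31, a_8 = 26, a_9 = 13, a_{10} = 17, a_{11} = 16, a_{12} = 17, a_{13} = 19, a_{14} = 26, a_{15} = 1, a_{16} = 29, a_{17} = 40, a_{18} = 5, a_{19} = 7, a_{20} = 26, a_{21} = 37, a_{22} = 41, a_{23} = 16, a_{24} = 41, a_{25} = 43.
Since (a_{24}, a_{25}) = (a_0, a_1) = (41, 43) (two consecutive terms determine the rest), the sequence is periodic with period 24.

24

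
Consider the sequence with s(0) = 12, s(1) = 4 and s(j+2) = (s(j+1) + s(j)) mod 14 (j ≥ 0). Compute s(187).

s(0) = 12; s(1) = 4; s(2) = 2; s(3) = 6; s(4) = 8; s(5) = 0; s(6) = 8; s(7) = 8; s(8) = 2; s(9) = 10; s(10) = 12; s(11) = 8; s(12) = 6; s(13) = 0; s(14) = 6; s(15) = 6; s(16) = 12; s(17) = 4.
The sequence repeats with period 16.
So s(187) = s(0 + ((187-0) mod 16)) = s(11) = 8.

8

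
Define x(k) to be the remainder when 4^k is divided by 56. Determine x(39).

Listing terms: x(0) = 1; x(1) = 4; x(2) = 16; x(3) = 8; x(4) = 32; x(5) = 16.
Since x(5) = x(2) = 16, the sequence is eventually periodic: after a pre-period of length 2 it cycles with period 3.
For k ≥ 2, x(k) depends only on (k - 2) mod 3. (39 - 2) mod 3 = 1, so x(39) = x(3) = 8.

8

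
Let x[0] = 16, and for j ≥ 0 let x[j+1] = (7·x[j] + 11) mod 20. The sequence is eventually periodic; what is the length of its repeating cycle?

Listing terms: x[0] = 16,  x[1] = 3,  x[2] = 12,  x[3] = 15,  x[4] = 16.
Since x[4] = x[0] = 16, the sequence is periodic with period 4.

4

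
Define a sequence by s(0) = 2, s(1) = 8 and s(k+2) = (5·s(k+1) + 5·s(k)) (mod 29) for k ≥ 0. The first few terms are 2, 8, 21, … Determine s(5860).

6

s(0) = 2, s(1) = 8, s(2) = 21, s(3) = 0, s(4) = 18, s(5) = 3, s(6) = 18, s(7) = 18, s(8) = 6, s(9) = 4, s(10) = 21, s(11) = 9, s(12) = 5, s(13) = 12, s(14) = 27, s(15) = 21, s(16) = 8, s(17) = 0, s(18) = 11, s(19) = 26, s(20) = 11, s(21) = 11, s(22) = 23, s(23) = 25, s(24) = 8, s(25) = 20, s(26) = 24, s(27) = 17, s(28) = 2, s(29) = 8.
Since (s(28), s(29)) = (s(0), s(1)) = (2, 8) (two consecutive terms determine the rest), the sequence is periodic with period 28.
(5860 - 0) mod 28 = 8, so s(5860) = s(8) = 6.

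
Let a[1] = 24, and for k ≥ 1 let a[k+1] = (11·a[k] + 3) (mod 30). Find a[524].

Listing terms: a[1] = 24,  a[2] = 27,  a[3] = 0,  a[4] = 3,  a[5] = 6,  a[6] = 9,  a[7] = 12,  a[8] = 15,  a[9] = 18,  a[10] = 21,  a[11] = 24.
The sequence repeats with period 10.
So a[524] = a[1 + ((524-1) mod 10)] = a[4] = 3.

3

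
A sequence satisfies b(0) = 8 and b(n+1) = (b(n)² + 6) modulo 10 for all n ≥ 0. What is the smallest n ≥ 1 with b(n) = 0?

We have b(0) = 8, b(1) = 0, b(2) = 6, b(3) = 2, b(4) = 0.
Since b(4) = b(1) = 0, the sequence is eventually periodic: after a pre-period of length 1 it cycles with period 3.
The value 0 first appears (with n ≥ 1) at b(1).

1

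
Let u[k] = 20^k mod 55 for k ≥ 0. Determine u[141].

We have u[0] = 1; u[1] = 20; u[2] = 15; u[3] = 25; u[4] = 5; u[5] = 45; u[6] = 20.
Since u[6] = u[1] = 20, the sequence is eventually periodic: after a pre-period of length 1 it cycles with period 5.
For k ≥ 1, u[k] depends only on (k - 1) mod 5. (141 - 1) mod 5 = 0, so u[141] = u[1] = 20.

20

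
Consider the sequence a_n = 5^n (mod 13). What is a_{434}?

We have a_0 = 1; a_1 = 5; a_2 = 12; a_3 = 8; a_4 = 1.
Since a_4 = a_0 = 1, the sequence is periodic with period 4.
So a_{434} = a_{0 + ((434-0) mod 4)} = a_2 = 12.

12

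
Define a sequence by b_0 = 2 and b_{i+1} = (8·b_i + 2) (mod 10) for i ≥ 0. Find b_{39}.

Computing terms: b_0 = 2; b_1 = 8; b_2 = 6; b_3 = 0; b_4 = 2.
Since b_4 = b_0 = 2, the sequence is periodic with period 4.
(39 - 0) mod 4 = 3, so b_{39} = b_3 = 0.

0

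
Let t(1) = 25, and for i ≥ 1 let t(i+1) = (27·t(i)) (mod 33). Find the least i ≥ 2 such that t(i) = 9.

3

t(1) = 25, t(2) = 15, t(3) = 9, t(4) = 12, t(5) = 27, t(6) = 3, t(7) = 15.
Since t(7) = t(2) = 15, the sequence is eventually periodic: after a pre-period of length 1 it cycles with period 5.
The value 9 first appears (with i ≥ 2) at t(3).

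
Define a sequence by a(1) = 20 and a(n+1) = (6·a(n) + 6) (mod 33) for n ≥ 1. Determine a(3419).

We have a(1) = 20,  a(2) = 27,  a(3) = 3,  a(4) = 24,  a(5) = 18,  a(6) = 15,  a(7) = 30,  a(8) = 21,  a(9) = 0,  a(10) = 6,  a(11) = 9,  a(12) = 27.
Since a(12) = a(2) = 27, the sequence is eventually periodic: after a pre-period of length 1 it cycles with period 10.
For n ≥ 2, a(n) depends only on (n - 2) mod 10. (3419 - 2) mod 10 = 7, so a(3419) = a(9) = 0.

0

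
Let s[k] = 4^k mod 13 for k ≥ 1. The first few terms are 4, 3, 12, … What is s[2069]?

Computing terms: s[1] = 4, s[2] = 3, s[3] = 12, s[4] = 9, s[5] = 10, s[6] = 1, s[7] = 4.
Since s[7] = s[1] = 4, the sequence is periodic with period 6.
(2069 - 1) mod 6 = 4, so s[2069] = s[5] = 10.

10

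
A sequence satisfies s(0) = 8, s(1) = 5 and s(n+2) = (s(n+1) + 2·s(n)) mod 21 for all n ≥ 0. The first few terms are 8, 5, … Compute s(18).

s(0) = 8,  s(1) = 5,  s(2) = 0,  s(3) = 10,  s(4) = 10,  s(5) = 9,  s(6) = 8,  s(7) = 5.
Since (s(6), s(7)) = (s(0), s(1)) = (8, 5) (two consecutive terms determine the rest), the sequence is periodic with period 6.
So s(18) = s(0 + ((18-0) mod 6)) = s(0) = 8.

8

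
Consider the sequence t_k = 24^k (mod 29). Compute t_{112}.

We have t_1 = 24,  t_2 = 25,  t_3 = 20,  t_4 = 16,  t_5 = 7,  t_6 = 23,  t_7 = 1,  t_8 = 24.
The sequence repeats with period 7.
So t_{112} = t_{1 + ((112-1) mod 7)} = t_7 = 1.

1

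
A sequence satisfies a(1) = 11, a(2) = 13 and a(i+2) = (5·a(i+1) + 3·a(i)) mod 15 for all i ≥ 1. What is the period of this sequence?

8

a(1) = 11,  a(2) = 13,  a(3) = 8,  a(4) = 4,  a(5) = 14,  a(6) = 7,  a(7) = 2,  a(8) = 1,  a(9) = 11,  a(10) = 13.
The sequence repeats with period 8.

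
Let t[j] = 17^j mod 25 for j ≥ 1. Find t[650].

24

t[1] = 17,  t[2] = 14,  t[3] = 13,  t[4] = 21,  t[5] = 7,  t[6] = 19,  t[7] = 23,  t[8] = 16,  t[9] = 22,  t[10] = 24,  t[11] = 8,  t[12] = 11,  t[13] = 12,  t[14] = 4,  t[15] = 18,  t[16] = 6,  t[17] = 2,  t[18] = 9,  t[19] = 3,  t[20] = 1,  t[21] = 17.
Since t[21] = t[1] = 17, the sequence is periodic with period 20.
(650 - 1) mod 20 = 9, so t[650] = t[10] = 24.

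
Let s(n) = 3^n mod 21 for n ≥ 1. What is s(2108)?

9

Computing terms: s(1) = 3,  s(2) = 9,  s(3) = 6,  s(4) = 18,  s(5) = 12,  s(6) = 15,  s(7) = 3.
The sequence repeats with period 6.
So s(2108) = s(1 + ((2108-1) mod 6)) = s(2) = 9.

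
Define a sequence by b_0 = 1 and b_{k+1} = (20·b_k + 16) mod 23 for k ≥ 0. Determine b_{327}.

Listing terms: b_0 = 1, b_1 = 13, b_2 = 0, b_3 = 16, b_4 = 14, b_5 = 20, b_6 = 2, b_7 = 10, b_8 = 9, b_9 = 12, b_{10} = 3, b_{11} = 7, b_{12} = 18, b_{13} = 8, b_{14} = 15, b_{15} = 17, b_{16} = 11, b_{17} = 6, b_{18} = 21, b_{19} = 22, b_{20} = 19, b_{21} = 5, b_{22} = 1.
Since b_{22} = b_0 = 1, the sequence is periodic with period 22.
So b_{327} = b_{0 + ((327-0) mod 22)} = b_{19} = 22.

22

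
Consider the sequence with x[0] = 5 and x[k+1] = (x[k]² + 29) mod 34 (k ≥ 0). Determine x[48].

Computing terms: x[0] = 5; x[1] = 20; x[2] = 21; x[3] = 28; x[4] = 31; x[5] = 4; x[6] = 11; x[7] = 14; x[8] = 21.
Since x[8] = x[2] = 21, the sequence is eventually periodic: after a pre-period of length 2 it cycles with period 6.
For k ≥ 2, x[k] depends only on (k - 2) mod 6. (48 - 2) mod 6 = 4, so x[48] = x[6] = 11.

11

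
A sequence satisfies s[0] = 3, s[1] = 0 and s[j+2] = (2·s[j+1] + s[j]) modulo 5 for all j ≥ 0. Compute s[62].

3

Listing terms: s[0] = 3, s[1] = 0, s[2] = 3, s[3] = 1, s[4] = 0, s[5] = 1, s[6] = 2, s[7] = 0, s[8] = 2, s[9] = 4, s[10] = 0, s[11] = 4, s[12] = 3, s[13] = 0.
The sequence repeats with period 12.
(62 - 0) mod 12 = 2, so s[62] = s[2] = 3.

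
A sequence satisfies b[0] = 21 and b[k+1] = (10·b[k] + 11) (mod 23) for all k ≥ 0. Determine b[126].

b[0] = 21,  b[1] = 14,  b[2] = 13,  b[3] = 3,  b[4] = 18,  b[5] = 7,  b[6] = 12,  b[7] = 16,  b[8] = 10,  b[9] = 19,  b[10] = 17,  b[11] = 20,  b[12] = 4,  b[13] = 5,  b[14] = 15,  b[15] = 0,  b[16] = 11,  b[17] = 6,  b[18] = 2,  b[19] = 8,  b[20] = 22,  b[21] = 1,  b[22] = 21.
The sequence repeats with period 22.
So b[126] = b[0 + ((126-0) mod 22)] = b[16] = 11.

11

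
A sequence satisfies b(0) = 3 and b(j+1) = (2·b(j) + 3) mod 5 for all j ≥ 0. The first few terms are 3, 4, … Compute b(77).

b(0) = 3; b(1) = 4; b(2) = 1; b(3) = 0; b(4) = 3.
The sequence repeats with period 4.
(77 - 0) mod 4 = 1, so b(77) = b(1) = 4.

4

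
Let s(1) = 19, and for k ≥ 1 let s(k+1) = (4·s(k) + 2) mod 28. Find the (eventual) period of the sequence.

Computing terms: s(1) = 19; s(2) = 22; s(3) = 6; s(4) = 26; s(5) = 22.
Since s(5) = s(2) = 22, the sequence is eventually periodic: after a pre-period of length 1 it cycles with period 3.

3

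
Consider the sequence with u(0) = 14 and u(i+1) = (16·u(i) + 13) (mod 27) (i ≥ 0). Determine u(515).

25

u(0) = 14, u(1) = 21, u(2) = 25, u(3) = 8, u(4) = 6, u(5) = 1, u(6) = 2, u(7) = 18, u(8) = 4, u(9) = 23, u(10) = 3, u(11) = 7, u(12) = 17, u(13) = 15, u(14) = 10, u(15) = 11, u(16) = 0, u(17) = 13, u(18) = 5, u(19) = 12, u(20) = 16, u(21) = 26, u(22) = 24, u(23) = 19, u(24) = 20, u(25) = 9, u(26) = 22, u(27) = 14.
Since u(27) = u(0) = 14, the sequence is periodic with period 27.
(515 - 0) mod 27 = 2, so u(515) = u(2) = 25.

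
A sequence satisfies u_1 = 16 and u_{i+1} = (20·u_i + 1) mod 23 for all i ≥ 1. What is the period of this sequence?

22

Computing terms: u_1 = 16; u_2 = 22; u_3 = 4; u_4 = 12; u_5 = 11; u_6 = 14; u_7 = 5; u_8 = 9; u_9 = 20; u_{10} = 10; u_{11} = 17; u_{12} = 19; u_{13} = 13; u_{14} = 8; u_{15} = 0; u_{16} = 1; u_{17} = 21; u_{18} = 7; u_{19} = 3; u_{20} = 15; u_{21} = 2; u_{22} = 18; u_{23} = 16.
The sequence repeats with period 22.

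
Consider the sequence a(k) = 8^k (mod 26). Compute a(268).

We have a(1) = 8; a(2) = 12; a(3) = 18; a(4) = 14; a(5) = 8.
Since a(5) = a(1) = 8, the sequence is periodic with period 4.
So a(268) = a(1 + ((268-1) mod 4)) = a(4) = 14.

14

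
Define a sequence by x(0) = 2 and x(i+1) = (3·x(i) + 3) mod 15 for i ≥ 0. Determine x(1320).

12

Computing terms: x(0) = 2; x(1) = 9; x(2) = 0; x(3) = 3; x(4) = 12; x(5) = 9.
Since x(5) = x(1) = 9, the sequence is eventually periodic: after a pre-period of length 1 it cycles with period 4.
For i ≥ 1, x(i) depends only on (i - 1) mod 4. (1320 - 1) mod 4 = 3, so x(1320) = x(4) = 12.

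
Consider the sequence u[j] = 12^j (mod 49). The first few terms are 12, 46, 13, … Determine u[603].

20

Computing terms: u[1] = 12; u[2] = 46; u[3] = 13; u[4] = 9; u[5] = 10; u[6] = 22; u[7] = 19; u[8] = 32; u[9] = 41; u[10] = 2; u[11] = 24; u[12] = 43; u[13] = 26; u[14] = 18; u[15] = 20; u[16] = 44; u[17] = 38; u[18] = 15; u[19] = 33; u[20] = 4; u[21] = 48; u[22] = 37; u[23] = 3; u[24] = 36; u[25] = 40; u[26] = 39; u[27] = 27; u[28] = 30; u[29] = 17; u[30] = 8; u[31] = 47; u[32] = 25; u[33] = 6; u[34] = 23; u[35] = 31; u[36] = 29; u[37] = 5; u[38] = 11; u[39] = 34; u[40] = 16; u[41] = 45; u[42] = 1; u[43] = 12.
Since u[43] = u[1] = 12, the sequence is periodic with period 42.
So u[603] = u[1 + ((603-1) mod 42)] = u[15] = 20.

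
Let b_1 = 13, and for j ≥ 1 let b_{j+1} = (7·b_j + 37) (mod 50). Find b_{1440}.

18

b_1 = 13; b_2 = 28; b_3 = 33; b_4 = 18; b_5 = 13.
The sequence repeats with period 4.
(1440 - 1) mod 4 = 3, so b_{1440} = b_4 = 18.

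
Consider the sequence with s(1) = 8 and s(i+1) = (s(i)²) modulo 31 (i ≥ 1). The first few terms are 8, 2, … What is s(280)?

16

Listing terms: s(1) = 8; s(2) = 2; s(3) = 4; s(4) = 16; s(5) = 8.
The sequence repeats with period 4.
So s(280) = s(1 + ((280-1) mod 4)) = s(4) = 16.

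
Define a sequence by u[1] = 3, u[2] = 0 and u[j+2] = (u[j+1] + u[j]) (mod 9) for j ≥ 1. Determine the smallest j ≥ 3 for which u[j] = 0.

We have u[1] = 3; u[2] = 0; u[3] = 3; u[4] = 3; u[5] = 6; u[6] = 0; u[7] = 6; u[8] = 6; u[9] = 3; u[10] = 0.
Since (u[9], u[10]) = (u[1], u[2]) = (3, 0) (two consecutive terms determine the rest), the sequence is periodic with period 8.
The value 0 first appears (with j ≥ 3) at u[6].

6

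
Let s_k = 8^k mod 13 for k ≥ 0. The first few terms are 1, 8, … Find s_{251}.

5

We have s_0 = 1,  s_1 = 8,  s_2 = 12,  s_3 = 5,  s_4 = 1.
The sequence repeats with period 4.
(251 - 0) mod 4 = 3, so s_{251} = s_3 = 5.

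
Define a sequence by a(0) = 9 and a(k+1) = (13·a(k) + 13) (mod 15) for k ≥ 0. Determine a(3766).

a(0) = 9,  a(1) = 10,  a(2) = 8,  a(3) = 12,  a(4) = 4,  a(5) = 5,  a(6) = 3,  a(7) = 7,  a(8) = 14,  a(9) = 0,  a(10) = 13,  a(11) = 2,  a(12) = 9.
The sequence repeats with period 12.
So a(3766) = a(0 + ((3766-0) mod 12)) = a(10) = 13.

13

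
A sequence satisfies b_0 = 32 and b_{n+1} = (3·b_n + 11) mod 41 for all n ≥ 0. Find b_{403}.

23

b_0 = 32,  b_1 = 25,  b_2 = 4,  b_3 = 23,  b_4 = 39,  b_5 = 5,  b_6 = 26,  b_7 = 7,  b_8 = 32.
Since b_8 = b_0 = 32, the sequence is periodic with period 8.
So b_{403} = b_{0 + ((403-0) mod 8)} = b_3 = 23.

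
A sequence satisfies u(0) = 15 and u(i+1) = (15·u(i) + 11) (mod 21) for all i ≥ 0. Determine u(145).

14

Computing terms: u(0) = 15, u(1) = 5, u(2) = 2, u(3) = 20, u(4) = 17, u(5) = 14, u(6) = 11, u(7) = 8, u(8) = 5.
Since u(8) = u(1) = 5, the sequence is eventually periodic: after a pre-period of length 1 it cycles with period 7.
For i ≥ 1, u(i) depends only on (i - 1) mod 7. (145 - 1) mod 7 = 4, so u(145) = u(5) = 14.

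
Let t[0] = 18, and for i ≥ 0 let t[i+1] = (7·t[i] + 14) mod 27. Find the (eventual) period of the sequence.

27

t[0] = 18,  t[1] = 5,  t[2] = 22,  t[3] = 6,  t[4] = 2,  t[5] = 1,  t[6] = 21,  t[7] = 26,  t[8] = 7,  t[9] = 9,  t[10] = 23,  t[11] = 13,  t[12] = 24,  t[13] = 20,  t[14] = 19,  t[15] = 12,  t[16] = 17,  t[17] = 25,  t[18] = 0,  t[19] = 14,  t[20] = 4,  t[21] = 15,  t[22] = 11,  t[23] = 10,  t[24] = 3,  t[25] = 8,  t[26] = 16,  t[27] = 18.
The sequence repeats with period 27.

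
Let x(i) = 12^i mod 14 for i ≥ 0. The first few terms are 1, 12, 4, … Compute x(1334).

We have x(0) = 1; x(1) = 12; x(2) = 4; x(3) = 6; x(4) = 2; x(5) = 10; x(6) = 8; x(7) = 12.
Since x(7) = x(1) = 12, the sequence is eventually periodic: after a pre-period of length 1 it cycles with period 6.
For i ≥ 1, x(i) depends only on (i - 1) mod 6. (1334 - 1) mod 6 = 1, so x(1334) = x(2) = 4.

4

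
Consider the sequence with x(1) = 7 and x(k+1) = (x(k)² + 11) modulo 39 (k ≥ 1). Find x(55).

20

Listing terms: x(1) = 7,  x(2) = 21,  x(3) = 23,  x(4) = 33,  x(5) = 8,  x(6) = 36,  x(7) = 20,  x(8) = 21.
Since x(8) = x(2) = 21, the sequence is eventually periodic: after a pre-period of length 1 it cycles with period 6.
For k ≥ 2, x(k) depends only on (k - 2) mod 6. (55 - 2) mod 6 = 5, so x(55) = x(7) = 20.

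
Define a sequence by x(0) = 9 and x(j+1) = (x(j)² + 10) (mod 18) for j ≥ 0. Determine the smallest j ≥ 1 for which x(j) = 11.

2

x(0) = 9, x(1) = 1, x(2) = 11, x(3) = 5, x(4) = 17, x(5) = 11.
Since x(5) = x(2) = 11, the sequence is eventually periodic: after a pre-period of length 2 it cycles with period 3.
The value 11 first appears (with j ≥ 1) at x(2).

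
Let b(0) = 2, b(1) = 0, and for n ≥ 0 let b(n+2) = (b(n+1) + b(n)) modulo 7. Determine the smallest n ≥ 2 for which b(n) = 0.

Listing terms: b(0) = 2,  b(1) = 0,  b(2) = 2,  b(3) = 2,  b(4) = 4,  b(5) = 6,  b(6) = 3,  b(7) = 2,  b(8) = 5,  b(9) = 0,  b(10) = 5,  b(11) = 5,  b(12) = 3,  b(13) = 1,  b(14) = 4,  b(15) = 5,  b(16) = 2,  b(17) = 0.
The sequence repeats with period 16.
The value 0 first appears (with n ≥ 2) at b(9).

9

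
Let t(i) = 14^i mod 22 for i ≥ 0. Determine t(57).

We have t(0) = 1,  t(1) = 14,  t(2) = 20,  t(3) = 16,  t(4) = 4,  t(5) = 12,  t(6) = 14.
Since t(6) = t(1) = 14, the sequence is eventually periodic: after a pre-period of length 1 it cycles with period 5.
For i ≥ 1, t(i) depends only on (i - 1) mod 5. (57 - 1) mod 5 = 1, so t(57) = t(2) = 20.

20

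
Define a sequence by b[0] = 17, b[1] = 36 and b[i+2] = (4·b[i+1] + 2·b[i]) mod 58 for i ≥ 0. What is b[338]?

4

Computing terms: b[0] = 17,  b[1] = 36,  b[2] = 4,  b[3] = 30,  b[4] = 12,  b[5] = 50,  b[6] = 50,  b[7] = 10,  b[8] = 24,  b[9] = 0,  b[10] = 48,  b[11] = 18,  b[12] = 52,  b[13] = 12,  b[14] = 36,  b[15] = 52,  b[16] = 48,  b[17] = 6,  b[18] = 4,  b[19] = 28,  b[20] = 4,  b[21] = 14,  b[22] = 6,  b[23] = 52,  b[24] = 46,  b[25] = 56,  b[26] = 26,  b[27] = 42,  b[28] = 46,  b[29] = 36,  b[30] = 4.
Since (b[29], b[30]) = (b[1], b[2]) = (36, 4) (two consecutive terms determine the rest), the sequence is eventually periodic: after a pre-period of length 1 it cycles with period 28.
For i ≥ 1, b[i] depends only on (i - 1) mod 28. (338 - 1) mod 28 = 1, so b[338] = b[2] = 4.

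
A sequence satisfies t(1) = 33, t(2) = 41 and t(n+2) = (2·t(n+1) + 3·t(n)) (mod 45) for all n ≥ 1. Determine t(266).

We have t(1) = 33; t(2) = 41; t(3) = 1; t(4) = 35; t(5) = 28; t(6) = 26; t(7) = 1; t(8) = 35.
Since (t(7), t(8)) = (t(3), t(4)) = (1, 35) (two consecutive terms determine the rest), the sequence is eventually periodic: after a pre-period of length 2 it cycles with period 4.
For n ≥ 3, t(n) depends only on (n - 3) mod 4. (266 - 3) mod 4 = 3, so t(266) = t(6) = 26.

26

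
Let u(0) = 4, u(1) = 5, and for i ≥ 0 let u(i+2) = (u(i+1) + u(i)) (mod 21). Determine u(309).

Listing terms: u(0) = 4; u(1) = 5; u(2) = 9; u(3) = 14; u(4) = 2; u(5) = 16; u(6) = 18; u(7) = 13; u(8) = 10; u(9) = 2; u(10) = 12; u(11) = 14; u(12) = 5; u(13) = 19; u(14) = 3; u(15) = 1; u(16) = 4; u(17) = 5.
The sequence repeats with period 16.
So u(309) = u(0 + ((309-0) mod 16)) = u(5) = 16.

16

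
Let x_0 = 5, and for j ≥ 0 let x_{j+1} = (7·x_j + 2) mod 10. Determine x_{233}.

7

We have x_0 = 5, x_1 = 7, x_2 = 1, x_3 = 9, x_4 = 5.
The sequence repeats with period 4.
So x_{233} = x_{0 + ((233-0) mod 4)} = x_1 = 7.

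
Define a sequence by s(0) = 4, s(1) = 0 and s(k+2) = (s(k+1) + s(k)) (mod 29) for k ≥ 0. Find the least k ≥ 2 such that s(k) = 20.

s(0) = 4,  s(1) = 0,  s(2) = 4,  s(3) = 4,  s(4) = 8,  s(5) = 12,  s(6) = 20,  s(7) = 3,  s(8) = 23,  s(9) = 26,  s(10) = 20,  s(11) = 17,  s(12) = 8,  s(13) = 25,  s(14) = 4,  s(15) = 0.
Since (s(14), s(15)) = (s(0), s(1)) = (4, 0) (two consecutive terms determine the rest), the sequence is periodic with period 14.
The value 20 first appears (with k ≥ 2) at s(6).

6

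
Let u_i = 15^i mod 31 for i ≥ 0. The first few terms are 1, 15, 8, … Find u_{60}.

We have u_0 = 1,  u_1 = 15,  u_2 = 8,  u_3 = 27,  u_4 = 2,  u_5 = 30,  u_6 = 16,  u_7 = 23,  u_8 = 4,  u_9 = 29,  u_{10} = 1.
Since u_{10} = u_0 = 1, the sequence is periodic with period 10.
So u_{60} = u_{0 + ((60-0) mod 10)} = u_0 = 1.

1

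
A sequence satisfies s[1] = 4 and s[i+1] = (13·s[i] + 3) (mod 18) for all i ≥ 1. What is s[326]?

Listing terms: s[1] = 4, s[2] = 1, s[3] = 16, s[4] = 13, s[5] = 10, s[6] = 7, s[7] = 4.
Since s[7] = s[1] = 4, the sequence is periodic with period 6.
So s[326] = s[1 + ((326-1) mod 6)] = s[2] = 1.

1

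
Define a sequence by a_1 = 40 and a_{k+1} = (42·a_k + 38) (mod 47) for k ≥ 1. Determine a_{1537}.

11

Listing terms: a_1 = 40; a_2 = 26; a_3 = 2; a_4 = 28; a_5 = 39; a_6 = 31; a_7 = 24; a_8 = 12; a_9 = 25; a_{10} = 7; a_{11} = 3; a_{12} = 23; a_{13} = 17; a_{14} = 0; a_{15} = 38; a_{16} = 36; a_{17} = 46; a_{18} = 43; a_{19} = 11; a_{20} = 30; a_{21} = 29; a_{22} = 34; a_{23} = 9; a_{24} = 40.
Since a_{24} = a_1 = 40, the sequence is periodic with period 23.
So a_{1537} = a_{1 + ((1537-1) mod 23)} = a_{19} = 11.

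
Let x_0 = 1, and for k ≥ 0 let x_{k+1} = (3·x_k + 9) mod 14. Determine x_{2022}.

1

Listing terms: x_0 = 1,  x_1 = 12,  x_2 = 3,  x_3 = 4,  x_4 = 7,  x_5 = 2,  x_6 = 1.
Since x_6 = x_0 = 1, the sequence is periodic with period 6.
(2022 - 0) mod 6 = 0, so x_{2022} = x_0 = 1.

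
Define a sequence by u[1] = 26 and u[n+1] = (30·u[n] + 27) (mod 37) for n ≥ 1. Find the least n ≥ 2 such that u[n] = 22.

15

Computing terms: u[1] = 26,  u[2] = 30,  u[3] = 2,  u[4] = 13,  u[5] = 10,  u[6] = 31,  u[7] = 32,  u[8] = 25,  u[9] = 0,  u[10] = 27,  u[11] = 23,  u[12] = 14,  u[13] = 3,  u[14] = 6,  u[15] = 22,  u[16] = 21,  u[17] = 28,  u[18] = 16,  u[19] = 26.
Since u[19] = u[1] = 26, the sequence is periodic with period 18.
The value 22 first appears (with n ≥ 2) at u[15].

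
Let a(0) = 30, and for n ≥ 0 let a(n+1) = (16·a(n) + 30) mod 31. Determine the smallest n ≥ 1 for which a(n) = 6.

We have a(0) = 30, a(1) = 14, a(2) = 6, a(3) = 2, a(4) = 0, a(5) = 30.
The sequence repeats with period 5.
The value 6 first appears (with n ≥ 1) at a(2).

2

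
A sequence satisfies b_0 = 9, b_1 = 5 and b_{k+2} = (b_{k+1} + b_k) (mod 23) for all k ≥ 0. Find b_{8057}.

b_0 = 9,  b_1 = 5,  b_2 = 14,  b_3 = 19,  b_4 = 10,  b_5 = 6,  b_6 = 16,  b_7 = 22,  b_8 = 15,  b_9 = 14,  b_{10} = 6,  b_{11} = 20,  b_{12} = 3,  b_{13} = 0,  b_{14} = 3,  b_{15} = 3,  b_{16} = 6,  b_{17} = 9,  b_{18} = 15,  b_{19} = 1,  b_{20} = 16,  b_{21} = 17,  b_{22} = 10,  b_{23} = 4,  b_{24} = 14,  b_{25} = 18,  b_{26} = 9,  b_{27} = 4,  b_{28} = 13,  b_{29} = 17,  b_{30} = 7,  b_{31} = 1,  b_{32} = 8,  b_{33} = 9,  b_{34} = 17,  b_{35} = 3,  b_{36} = 20,  b_{37} = 0,  b_{38} = 20,  b_{39} = 20,  b_{40} = 17,  b_{41} = 14,  b_{42} = 8,  b_{43} = 22,  b_{44} = 7,  b_{45} = 6,  b_{46} = 13,  b_{47} = 19,  b_{48} = 9,  b_{49} = 5.
The sequence repeats with period 48.
So b_{8057} = b_{0 + ((8057-0) mod 48)} = b_{41} = 14.

14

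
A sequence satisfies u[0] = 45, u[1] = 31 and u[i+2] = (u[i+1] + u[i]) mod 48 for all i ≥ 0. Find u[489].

31

Computing terms: u[0] = 45; u[1] = 31; u[2] = 28; u[3] = 11; u[4] = 39; u[5] = 2; u[6] = 41; u[7] = 43; u[8] = 36; u[9] = 31; u[10] = 19; u[11] = 2; u[12] = 21; u[13] = 23; u[14] = 44; u[15] = 19; u[16] = 15; u[17] = 34; u[18] = 1; u[19] = 35; u[20] = 36; u[21] = 23; u[22] = 11; u[23] = 34; u[24] = 45; u[25] = 31.
Since (u[24], u[25]) = (u[0], u[1]) = (45, 31) (two consecutive terms determine the rest), the sequence is periodic with period 24.
(489 - 0) mod 24 = 9, so u[489] = u[9] = 31.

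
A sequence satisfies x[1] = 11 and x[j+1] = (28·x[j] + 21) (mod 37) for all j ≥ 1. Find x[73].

11

We have x[1] = 11; x[2] = 33; x[3] = 20; x[4] = 26; x[5] = 9; x[6] = 14; x[7] = 6; x[8] = 4; x[9] = 22; x[10] = 8; x[11] = 23; x[12] = 36; x[13] = 30; x[14] = 10; x[15] = 5; x[16] = 13; x[17] = 15; x[18] = 34; x[19] = 11.
Since x[19] = x[1] = 11, the sequence is periodic with period 18.
So x[73] = x[1 + ((73-1) mod 18)] = x[1] = 11.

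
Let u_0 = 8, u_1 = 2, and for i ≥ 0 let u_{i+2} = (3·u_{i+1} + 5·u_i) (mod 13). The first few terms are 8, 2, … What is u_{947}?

We have u_0 = 8, u_1 = 2, u_2 = 7, u_3 = 5, u_4 = 11, u_5 = 6, u_6 = 8, u_7 = 2.
The sequence repeats with period 6.
So u_{947} = u_{0 + ((947-0) mod 6)} = u_5 = 6.

6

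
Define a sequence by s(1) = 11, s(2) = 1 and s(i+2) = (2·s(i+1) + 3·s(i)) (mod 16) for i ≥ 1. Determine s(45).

Listing terms: s(1) = 11,  s(2) = 1,  s(3) = 3,  s(4) = 9,  s(5) = 11,  s(6) = 1.
The sequence repeats with period 4.
(45 - 1) mod 4 = 0, so s(45) = s(1) = 11.

11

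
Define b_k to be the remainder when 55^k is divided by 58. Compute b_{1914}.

5

Computing terms: b_1 = 55, b_2 = 9, b_3 = 31, b_4 = 23, b_5 = 47, b_6 = 33, b_7 = 17, b_8 = 7, b_9 = 37, b_{10} = 5, b_{11} = 43, b_{12} = 45, b_{13} = 39, b_{14} = 57, b_{15} = 3, b_{16} = 49, b_{17} = 27, b_{18} = 35, b_{19} = 11, b_{20} = 25, b_{21} = 41, b_{22} = 51, b_{23} = 21, b_{24} = 53, b_{25} = 15, b_{26} = 13, b_{27} = 19, b_{28} = 1, b_{29} = 55.
Since b_{29} = b_1 = 55, the sequence is periodic with period 28.
(1914 - 1) mod 28 = 9, so b_{1914} = b_{10} = 5.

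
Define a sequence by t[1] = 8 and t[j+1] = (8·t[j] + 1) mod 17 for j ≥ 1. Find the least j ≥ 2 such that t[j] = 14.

2

t[1] = 8,  t[2] = 14,  t[3] = 11,  t[4] = 4,  t[5] = 16,  t[6] = 10,  t[7] = 13,  t[8] = 3,  t[9] = 8.
Since t[9] = t[1] = 8, the sequence is periodic with period 8.
The value 14 first appears (with j ≥ 2) at t[2].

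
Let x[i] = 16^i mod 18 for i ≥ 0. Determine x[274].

16

We have x[0] = 1,  x[1] = 16,  x[2] = 4,  x[3] = 10,  x[4] = 16.
Since x[4] = x[1] = 16, the sequence is eventually periodic: after a pre-period of length 1 it cycles with period 3.
For i ≥ 1, x[i] depends only on (i - 1) mod 3. (274 - 1) mod 3 = 0, so x[274] = x[1] = 16.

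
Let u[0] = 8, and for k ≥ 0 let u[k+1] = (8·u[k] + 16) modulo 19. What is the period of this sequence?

6

Listing terms: u[0] = 8; u[1] = 4; u[2] = 10; u[3] = 1; u[4] = 5; u[5] = 18; u[6] = 8.
The sequence repeats with period 6.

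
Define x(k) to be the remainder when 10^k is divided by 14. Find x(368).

2

Computing terms: x(0) = 1,  x(1) = 10,  x(2) = 2,  x(3) = 6,  x(4) = 4,  x(5) = 12,  x(6) = 8,  x(7) = 10.
Since x(7) = x(1) = 10, the sequence is eventually periodic: after a pre-period of length 1 it cycles with period 6.
For k ≥ 1, x(k) depends only on (k - 1) mod 6. (368 - 1) mod 6 = 1, so x(368) = x(2) = 2.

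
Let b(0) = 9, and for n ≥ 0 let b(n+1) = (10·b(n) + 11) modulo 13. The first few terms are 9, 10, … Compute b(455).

5

b(0) = 9,  b(1) = 10,  b(2) = 7,  b(3) = 3,  b(4) = 2,  b(5) = 5,  b(6) = 9.
The sequence repeats with period 6.
So b(455) = b(0 + ((455-0) mod 6)) = b(5) = 5.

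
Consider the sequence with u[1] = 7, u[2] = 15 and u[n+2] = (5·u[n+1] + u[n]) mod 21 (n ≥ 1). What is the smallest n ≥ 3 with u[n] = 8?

12

Computing terms: u[1] = 7; u[2] = 15; u[3] = 19; u[4] = 5; u[5] = 2; u[6] = 15; u[7] = 14; u[8] = 1; u[9] = 19; u[10] = 12; u[11] = 16; u[12] = 8; u[13] = 14; u[14] = 15; u[15] = 5; u[16] = 19; u[17] = 16; u[18] = 15; u[19] = 7; u[20] = 8; u[21] = 5; u[22] = 12; u[23] = 2; u[24] = 1; u[25] = 7; u[26] = 15.
Since (u[25], u[26]) = (u[1], u[2]) = (7, 15) (two consecutive terms determine the rest), the sequence is periodic with period 24.
The value 8 first appears (with n ≥ 3) at u[12].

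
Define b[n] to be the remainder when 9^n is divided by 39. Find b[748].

Computing terms: b[1] = 9; b[2] = 3; b[3] = 27; b[4] = 9.
The sequence repeats with period 3.
So b[748] = b[1 + ((748-1) mod 3)] = b[1] = 9.

9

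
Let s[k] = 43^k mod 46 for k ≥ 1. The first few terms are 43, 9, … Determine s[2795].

s[1] = 43,  s[2] = 9,  s[3] = 19,  s[4] = 35,  s[5] = 33,  s[6] = 39,  s[7] = 21,  s[8] = 29,  s[9] = 5,  s[10] = 31,  s[11] = 45,  s[12] = 3,  s[13] = 37,  s[14] = 27,  s[15] = 11,  s[16] = 13,  s[17] = 7,  s[18] = 25,  s[19] = 17,  s[20] = 41,  s[21] = 15,  s[22] = 1,  s[23] = 43.
Since s[23] = s[1] = 43, the sequence is periodic with period 22.
(2795 - 1) mod 22 = 0, so s[2795] = s[1] = 43.

43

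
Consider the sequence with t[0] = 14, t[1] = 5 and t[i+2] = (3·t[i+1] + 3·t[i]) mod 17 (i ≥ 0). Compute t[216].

16

Computing terms: t[0] = 14,  t[1] = 5,  t[2] = 6,  t[3] = 16,  t[4] = 15,  t[5] = 8,  t[6] = 1,  t[7] = 10,  t[8] = 16,  t[9] = 10,  t[10] = 10,  t[11] = 9,  t[12] = 6,  t[13] = 11,  t[14] = 0,  t[15] = 16,  t[16] = 14,  t[17] = 5.
Since (t[16], t[17]) = (t[0], t[1]) = (14, 5) (two consecutive terms determine the rest), the sequence is periodic with period 16.
(216 - 0) mod 16 = 8, so t[216] = t[8] = 16.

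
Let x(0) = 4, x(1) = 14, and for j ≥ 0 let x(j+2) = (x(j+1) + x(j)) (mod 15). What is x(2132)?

Listing terms: x(0) = 4,  x(1) = 14,  x(2) = 3,  x(3) = 2,  x(4) = 5,  x(5) = 7,  x(6) = 12,  x(7) = 4,  x(8) = 1,  x(9) = 5,  x(10) = 6,  x(11) = 11,  x(12) = 2,  x(13) = 13,  x(14) = 0,  x(15) = 13,  x(16) = 13,  x(17) = 11,  x(18) = 9,  x(19) = 5,  x(20) = 14,  x(21) = 4,  x(22) = 3,  x(23) = 7,  x(24) = 10,  x(25) = 2,  x(26) = 12,  x(27) = 14,  x(28) = 11,  x(29) = 10,  x(30) = 6,  x(31) = 1,  x(32) = 7,  x(33) = 8,  x(34) = 0,  x(35) = 8,  x(36) = 8,  x(37) = 1,  x(38) = 9,  x(39) = 10,  x(40) = 4,  x(41) = 14.
The sequence repeats with period 40.
So x(2132) = x(0 + ((2132-0) mod 40)) = x(12) = 2.

2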